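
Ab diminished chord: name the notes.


Diminished triad = root + minor 3rd (3 semitones) + diminished 5th (6 semitones)
A triad on Ab stacks thirds, so the chord tones use letter names A-C-E
Root: Ab
Minor 3rd above Ab: Cb
Diminished 5th above Ab: Ebb
Chord = Ab Cb Ebb


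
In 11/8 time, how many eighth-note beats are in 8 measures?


Time signature 11/8: the bottom number 8 means the eighth note gets one count
The top number 11 means 11 eighth-note beats per measure
Total = 11 × 8 measures
= 88 eighth-note beats


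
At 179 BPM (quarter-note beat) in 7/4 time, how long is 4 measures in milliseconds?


Quarter-note beat duration = 60000 / 179 ms
Beats per measure (7/4) = 7
One measure = 7 × 60000 / 179 = 420000 / 179 ms
4 measures = 4 × 420000 / 179 = 1680000 / 179
= 9385.5 ms


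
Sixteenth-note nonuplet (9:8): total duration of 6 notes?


Let's work it out.
Nonuplet: 9 notes occupy the space of 8 sixteenth notes
Space = 8 × 1/4 = 2 beats
Each nonuplet note = 2 / 9 = 2/9 beats
6 notes = 6 × 2/9 = 4/3
= 4/3 beats


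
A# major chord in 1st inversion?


Root position: A# C## E#
1st inversion: move root up an octave
Bass note: C##
Notes (bottom to top) = C## E# A#


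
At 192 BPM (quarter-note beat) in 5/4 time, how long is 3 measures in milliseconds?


Quarter-note beat duration = 60000 / 192 ms
Beats per measure (5/4) = 5
One measure = 5 × 60000 / 192 = 300000 / 192 ms
3 measures = 3 × 300000 / 192 = 900000 / 192
= 4687.5 ms


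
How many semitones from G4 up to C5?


Absolute semitone position = octave×12 + chromatic position
G4: 4×12 + 7 = 55
C5: 5×12 + 0 = 60
Difference = 60 - 55 = 5
= 5 semitones


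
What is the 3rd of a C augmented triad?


Working:
Augmented triad = root + major 3rd (4 semitones) + augmented 5th (8 semitones)
A triad on C stacks thirds, so the chord tones use letter names C-E-G
Root: C
Major 3rd above C: E
Augmented 5th above C: G#
The 3rd = E


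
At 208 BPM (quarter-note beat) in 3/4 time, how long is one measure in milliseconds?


Step by step:
Quarter-note beat duration = 60000 / 208 ms
Beats per measure (3/4) = 3
One measure = 3 × 60000 / 208 = 180000 / 208 ms
= 865.4 ms


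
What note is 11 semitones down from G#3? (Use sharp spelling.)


Let's work it out.
G#3: chromatic position 8 in octave 3 → absolute = 3×12 + 8 = 44
Transpose down 11: 44 - 11 = 33
33 = 2×12 + 9 → A in octave 2
Result = A2


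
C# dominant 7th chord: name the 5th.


Reasoning:
Dominant 7th chord = root + major 3rd + perfect 5th + minor 7th
Seventh chords stack in thirds, so the letter names are C-E-G-B
Root: C#
Major 3rd above C#: E#
Perfect 5th above C#: G#
Minor 7th above C#: B
The 5th = G#


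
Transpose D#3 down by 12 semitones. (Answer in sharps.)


D#3: chromatic position 3 in octave 3 → absolute = 3×12 + 3 = 39
Transpose down 12: 39 - 12 = 27
27 = 2×12 + 3 → D# in octave 2
Result = D#2


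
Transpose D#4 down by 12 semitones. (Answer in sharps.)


Solution.
D#4: chromatic position 3 in octave 4 → absolute = 4×12 + 3 = 51
Transpose down 12: 51 - 12 = 39
39 = 3×12 + 3 → D# in octave 3
Result = D#3


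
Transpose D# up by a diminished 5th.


Let's work it out.
diminished 5th: 5 letter names, 6 semitones
Letter: D + 4 → A
Pitch: D# + 6 semitones, spelled as an A → A
= A


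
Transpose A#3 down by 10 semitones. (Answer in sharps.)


Step by step:
A#3: chromatic position 10 in octave 3 → absolute = 3×12 + 10 = 46
Transpose down 10: 46 - 10 = 36
36 = 3×12 + 0 → C in octave 3
Result = C3


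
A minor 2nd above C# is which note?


A 2nd spans 2 letter names, so from C we land on D
A minor 2nd = 1 semitone above C#
Spell D at that pitch: D
= D


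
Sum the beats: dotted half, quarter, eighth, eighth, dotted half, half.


Solution.
Beat values:
  dotted half = 3 beats
  quarter = 1 beat
  eighth = 0.5 beats
  eighth = 0.5 beats
  dotted half = 3 beats
  half = 2 beats
Sum = 3 + 1 + 0.5 + 0.5 + 3 + 2
= 10 beats


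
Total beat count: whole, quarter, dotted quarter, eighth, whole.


Beat values:
  whole = 4 beats
  quarter = 1 beat
  dotted quarter = 1.5 beats
  eighth = 0.5 beats
  whole = 4 beats
Sum = 4 + 1 + 1.5 + 0.5 + 4
= 11 beats


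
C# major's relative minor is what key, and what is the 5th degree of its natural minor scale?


Step by step:
The relative minor shares the major's key signature and starts on its 6th degree
6th degree = a major 6th above the tonic; a major 6th above C# is A#
→ relative minor of C# major is A# minor
A# natural minor scale: A# B# C# D# E# F# G#
= A# minor; 5th degree = E#


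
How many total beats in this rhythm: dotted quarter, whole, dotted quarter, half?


Beat values:
  dotted quarter = 1.5 beats
  whole = 4 beats
  dotted quarter = 1.5 beats
  half = 2 beats
Sum = 1.5 + 4 + 1.5 + 2
= 9 beats


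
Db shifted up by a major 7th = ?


Working:
major 7th: 7 letter names, 11 semitones
Letter: D + 6 → C
Pitch: Db + 11 semitones, spelled as a C → C
= C


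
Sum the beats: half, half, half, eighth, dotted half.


Working:
Beat values:
  half = 2 beats
  half = 2 beats
  half = 2 beats
  eighth = 0.5 beats
  dotted half = 3 beats
Sum = 2 + 2 + 2 + 0.5 + 3
= 9.5 beats


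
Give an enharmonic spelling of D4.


Enharmonic notes sound the same pitch but are spelled with different letter names
D and Ebb name the same pitch class
= Ebb4


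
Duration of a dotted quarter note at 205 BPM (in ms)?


One quarter-note beat = 60000 / BPM = 60000 / 205 ms
Dotted quarter note = 3/2 × quarter note
Duration = 3/2 × 60000 / 205 = 90000 / 205
= 439.0 ms


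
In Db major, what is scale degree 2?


Major scale pattern: W-W-H-W-W-W-H (2-2-1-2-2-2-1 semitones)
Starting from Db:
  Db + 2 semitones → Eb
  Eb + 2 semitones → F
  F + 1 semitone → Gb
  Gb + 2 semitones → Ab
  Ab + 2 semitones → Bb
  Bb + 2 semitones → C
  C + 1 semitone → Db
Scale: Db Eb F Gb Ab Bb C
Degree 2 = Eb


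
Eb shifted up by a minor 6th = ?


Working:
minor 6th: 6 letter names, 8 semitones
Letter: E + 5 → C
Pitch: Eb + 8 semitones, spelled as a C → Cb
= Cb


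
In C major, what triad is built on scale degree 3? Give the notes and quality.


Working:
C major scale: C D E F G A B
Diatonic triad on degree 3 stacks scale notes 3, 5, 7: E G B
E→G = 3 semitones; E→B = 7 semitones → minor triad
= E G B (minor)


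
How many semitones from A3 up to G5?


Reasoning:
Absolute semitone position = octave×12 + chromatic position
A3: 3×12 + 9 = 45
G5: 5×12 + 7 = 67
Difference = 67 - 45 = 22
= 22 semitones


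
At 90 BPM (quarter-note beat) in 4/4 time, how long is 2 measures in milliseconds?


Quarter-note beat duration = 60000 / 90 ms
Beats per measure (4/4) = 4
One measure = 4 × 60000 / 90 = 240000 / 90 ms
2 measures = 2 × 240000 / 90 = 480000 / 90
= 5333.3 ms


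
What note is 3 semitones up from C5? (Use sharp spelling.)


Let's work it out.
C5: chromatic position 0 in octave 5 → absolute = 5×12 + 0 = 60
Transpose up 3: 60 + 3 = 63
63 = 5×12 + 3 → D# in octave 5
Result = D#5


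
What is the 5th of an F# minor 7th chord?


Minor 7th chord = root + minor 3rd + perfect 5th + minor 7th
Seventh chords stack in thirds, so the letter names are F-A-C-E
Root: F#
Minor 3rd above F#: A
Perfect 5th above F#: C#
Minor 7th above F#: E
The 5th = C#


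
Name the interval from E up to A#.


Solution.
Letter names: E → A spans 4 letter names → a 4th
Semitones: E → A# = 6 half-steps
A 4th of 6 semitones is an augmented 4th
= augmented 4th


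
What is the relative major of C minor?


Working:
The relative major shares the key signature and is a minor 3rd above the minor tonic
A minor 3rd above C is Eb
→ relative major of C minor is Eb major
= Eb major


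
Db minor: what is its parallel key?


Reasoning:
Parallel keys share the same tonic but differ in mode
Db minor → parallel is Db major
= Db major


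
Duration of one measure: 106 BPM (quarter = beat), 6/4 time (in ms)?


Solution.
Quarter-note beat duration = 60000 / 106 ms
Beats per measure (6/4) = 6
One measure = 6 × 60000 / 106 = 360000 / 106 ms
= 3396.2 ms


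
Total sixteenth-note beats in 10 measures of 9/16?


Time signature 9/16: the bottom number 16 means the sixteenth note gets one count
The top number 9 means 9 sixteenth-note beats per measure
Total = 9 × 10 measures
= 90 sixteenth-note beats


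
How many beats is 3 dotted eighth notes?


Working:
Base eighth note = 1/2 beats
Dot 1 adds half the previous value: +1/4
One dotted eighth = 1/2 + 1/4 = 3/4
3 of them = 3 × 3/4 = 9/4
= 9/4 beats


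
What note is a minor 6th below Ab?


Working:
A 6th spans 6 letter names, so from A we land on C
A minor 6th = 8 semitones below Ab
Spell C at that pitch: C
= C


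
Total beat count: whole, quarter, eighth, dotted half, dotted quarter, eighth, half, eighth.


Working:
Beat values:
  whole = 4 beats
  quarter = 1 beat
  eighth = 0.5 beats
  dotted half = 3 beats
  dotted quarter = 1.5 beats
  eighth = 0.5 beats
  half = 2 beats
  eighth = 0.5 beats
Sum = 4 + 1 + 0.5 + 3 + 1.5 + 0.5 + 2 + 0.5
= 13 beats


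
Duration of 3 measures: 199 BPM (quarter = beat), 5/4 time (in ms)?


Working:
Quarter-note beat duration = 60000 / 199 ms
Beats per measure (5/4) = 5
One measure = 5 × 60000 / 199 = 300000 / 199 ms
3 measures = 3 × 300000 / 199 = 900000 / 199
= 4522.6 ms


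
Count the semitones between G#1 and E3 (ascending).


Absolute semitone position = octave×12 + chromatic position
G#1: 1×12 + 8 = 20
E3: 3×12 + 4 = 40
Difference = 40 - 20 = 20
= 20 semitones


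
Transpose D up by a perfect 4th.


Let's work it out.
perfect 4th: 4 letter names, 5 semitones
Letter: D + 3 → G
Pitch: D + 5 semitones, spelled as a G → G
= G


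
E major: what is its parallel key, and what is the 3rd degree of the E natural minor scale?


Parallel keys share the same tonic but differ in mode
E major → parallel is E minor
E natural minor scale: E F# G A B C D
= E minor; 3rd degree = G


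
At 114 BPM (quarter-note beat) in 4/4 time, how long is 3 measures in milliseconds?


Quarter-note beat duration = 60000 / 114 ms
Beats per measure (4/4) = 4
One measure = 4 × 60000 / 114 = 240000 / 114 ms
3 measures = 3 × 240000 / 114 = 720000 / 114
= 6315.8 ms


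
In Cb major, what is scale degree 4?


Solution.
Major scale pattern: W-W-H-W-W-W-H (2-2-1-2-2-2-1 semitones)
Starting from Cb:
  Cb + 2 semitones → Db
  Db + 2 semitones → Eb
  Eb + 1 semitone → Fb
  Fb + 2 semitones → Gb
  Gb + 2 semitones → Ab
  Ab + 2 semitones → Bb
  Bb + 1 semitone → Cb
Scale: Cb Db Eb Fb Gb Ab Bb
Degree 4 = Fb


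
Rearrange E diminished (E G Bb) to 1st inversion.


Root position: E G Bb
1st inversion: move root up an octave
Bass note: G
Notes (bottom to top) = G Bb E


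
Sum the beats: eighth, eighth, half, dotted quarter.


Reasoning:
Beat values:
  eighth = 0.5 beats
  eighth = 0.5 beats
  half = 2 beats
  dotted quarter = 1.5 beats
Sum = 0.5 + 0.5 + 2 + 1.5
= 4.5 beats


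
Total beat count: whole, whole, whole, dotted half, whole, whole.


Solution.
Beat values:
  whole = 4 beats
  whole = 4 beats
  whole = 4 beats
  dotted half = 3 beats
  whole = 4 beats
  whole = 4 beats
Sum = 4 + 4 + 4 + 3 + 4 + 4
= 23 beats


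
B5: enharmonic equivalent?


Reasoning:
Enharmonic notes sound the same pitch but are spelled with different letter names
B and A## name the same pitch class
= A##5


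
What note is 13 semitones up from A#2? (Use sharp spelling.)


Working:
A#2: chromatic position 10 in octave 2 → absolute = 2×12 + 10 = 34
Transpose up 13: 34 + 13 = 47
47 = 3×12 + 11 → B in octave 3
Result = B3


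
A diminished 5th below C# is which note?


A 5th spans 5 letter names, so from C we land on F
A diminished 5th = 6 semitones below C#
Spell F at that pitch: F##
= F##


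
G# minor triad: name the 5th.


Minor triad = root + minor 3rd (3 semitones) + perfect 5th (7 semitones)
A triad on G# stacks thirds, so the chord tones use letter names G-B-D
Root: G#
Minor 3rd above G#: B
Perfect 5th above G#: D#
The 5th = D#


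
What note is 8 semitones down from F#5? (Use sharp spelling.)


Working:
F#5: chromatic position 6 in octave 5 → absolute = 5×12 + 6 = 66
Transpose down 8: 66 - 8 = 58
58 = 4×12 + 10 → A# in octave 4
Result = A#4


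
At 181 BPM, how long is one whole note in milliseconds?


Step by step:
One quarter-note beat = 60000 / BPM = 60000 / 181 ms
Whole note = 4 × quarter note
Duration = 4 × 60000 / 181 = 240000 / 181
= 1326.0 ms


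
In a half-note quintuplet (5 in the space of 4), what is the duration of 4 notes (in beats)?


Step by step:
Quintuplet: 5 notes occupy the space of 4 half notes
Space = 4 × 2 = 8 beats
Each quintuplet note = 8 / 5 = 8/5 beats
4 notes = 4 × 8/5 = 32/5
= 32/5 beats


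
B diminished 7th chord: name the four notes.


Let's work it out.
Diminished 7th chord = root + minor 3rd + diminished 5th + diminished 7th
Seventh chords stack in thirds, so the letter names are B-D-F-A
Root: B
Minor 3rd above B: D
Diminished 5th above B: F
Diminished 7th above B: Ab
Chord = B D F Ab


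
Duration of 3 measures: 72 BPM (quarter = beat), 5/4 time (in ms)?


Step by step:
Quarter-note beat duration = 60000 / 72 ms
Beats per measure (5/4) = 5
One measure = 5 × 60000 / 72 = 300000 / 72 ms
3 measures = 3 × 300000 / 72 = 900000 / 72
= 12500.0 ms


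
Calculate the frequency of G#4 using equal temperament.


Let's work it out.
f = 440 × 2^(n/12) where n = semitones from A4
G#4: -1 semitones from A4
f = 440 × 2^(-1/12)
f = 415.30 Hz


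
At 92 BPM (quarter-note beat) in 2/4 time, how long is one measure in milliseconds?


Step by step:
Quarter-note beat duration = 60000 / 92 ms
Beats per measure (2/4) = 2
One measure = 2 × 60000 / 92 = 120000 / 92 ms
= 1304.3 ms


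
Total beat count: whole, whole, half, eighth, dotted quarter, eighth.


Step by step:
Beat values:
  whole = 4 beats
  whole = 4 beats
  half = 2 beats
  eighth = 0.5 beats
  dotted quarter = 1.5 beats
  eighth = 0.5 beats
Sum = 4 + 4 + 2 + 0.5 + 1.5 + 0.5
= 12.5 beats


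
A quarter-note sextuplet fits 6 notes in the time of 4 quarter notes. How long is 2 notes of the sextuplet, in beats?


Sextuplet: 6 notes occupy the space of 4 quarter notes
Space = 4 × 1 = 4 beats
Each sextuplet note = 4 / 6 = 2/3 beats
2 notes = 2 × 2/3 = 4/3
= 4/3 beats


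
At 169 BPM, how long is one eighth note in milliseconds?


Step by step:
One quarter-note beat = 60000 / BPM = 60000 / 169 ms
Eighth note = 1/2 × quarter note
Duration = 1/2 × 60000 / 169 = 30000 / 169
= 177.5 ms


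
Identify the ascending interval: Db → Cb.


Reasoning:
Letter names: D → C spans 7 letter names → a 7th
Semitones: Db → Cb = 10 half-steps
A 7th of 10 semitones is a minor 7th
= minor 7th


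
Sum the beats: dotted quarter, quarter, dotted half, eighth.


Solution.
Beat values:
  dotted quarter = 1.5 beats
  quarter = 1 beat
  dotted half = 3 beats
  eighth = 0.5 beats
Sum = 1.5 + 1 + 3 + 0.5
= 6 beats


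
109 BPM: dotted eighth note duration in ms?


Working:
One quarter-note beat = 60000 / BPM = 60000 / 109 ms
Dotted eighth note = 3/4 × quarter note
Duration = 3/4 × 60000 / 109 = 45000 / 109
= 412.8 ms


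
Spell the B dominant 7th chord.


Let's work it out.
Dominant 7th chord = root + major 3rd + perfect 5th + minor 7th
Seventh chords stack in thirds, so the letter names are B-D-F-A
Root: B
Major 3rd above B: D#
Perfect 5th above B: F#
Minor 7th above B: A
Chord = B D# F# A


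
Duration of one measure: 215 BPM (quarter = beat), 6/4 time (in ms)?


Working:
Quarter-note beat duration = 60000 / 215 ms
Beats per measure (6/4) = 6
One measure = 6 × 60000 / 215 = 360000 / 215 ms
= 1674.4 ms


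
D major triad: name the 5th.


Working:
Major triad = root + major 3rd (4 semitones) + perfect 5th (7 semitones)
A triad on D stacks thirds, so the chord tones use letter names D-F-A
Root: D
Major 3rd above D: F#
Perfect 5th above D: A
The 5th = A


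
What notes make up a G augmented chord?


Step by step:
Augmented triad = root + major 3rd (4 semitones) + augmented 5th (8 semitones)
A triad on G stacks thirds, so the chord tones use letter names G-B-D
Root: G
Major 3rd above G: B
Augmented 5th above G: D#
Chord = G B D#


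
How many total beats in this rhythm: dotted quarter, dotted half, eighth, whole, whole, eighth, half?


Working:
Beat values:
  dotted quarter = 1.5 beats
  dotted half = 3 beats
  eighth = 0.5 beats
  whole = 4 beats
  whole = 4 beats
  eighth = 0.5 beats
  half = 2 beats
Sum = 1.5 + 3 + 0.5 + 4 + 4 + 0.5 + 2
= 15.5 beats


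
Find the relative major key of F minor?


Step by step:
The relative major shares the key signature and is a minor 3rd above the minor tonic
A minor 3rd above F is Ab
→ relative major of F minor is Ab major
= Ab major


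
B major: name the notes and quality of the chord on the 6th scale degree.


B major scale: B C# D# E F# G# A#
Diatonic triad on degree 6 stacks scale notes 6, 1, 3: G# B D#
G#→B = 3 semitones; G#→D# = 7 semitones → minor triad
= G# B D# (minor)


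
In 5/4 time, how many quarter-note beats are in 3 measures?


Let's work it out.
Time signature 5/4: the bottom number 4 means the quarter note gets one count
The top number 5 means 5 quarter-note beats per measure
Total = 5 × 3 measures
= 15 quarter-note beats


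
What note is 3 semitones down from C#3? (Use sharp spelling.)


Working:
C#3: chromatic position 1 in octave 3 → absolute = 3×12 + 1 = 37
Transpose down 3: 37 - 3 = 34
34 = 2×12 + 10 → A# in octave 2
Result = A#2


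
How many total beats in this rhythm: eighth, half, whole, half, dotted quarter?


Beat values:
  eighth = 0.5 beats
  half = 2 beats
  whole = 4 beats
  half = 2 beats
  dotted quarter = 1.5 beats
Sum = 0.5 + 2 + 4 + 2 + 1.5
= 10 beats


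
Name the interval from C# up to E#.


Let's work it out.
Letter names: C → E spans 3 letter names → a 3rd
Semitones: C# → E# = 4 half-steps
A 3rd of 4 semitones is a major 3rd
= major 3rd


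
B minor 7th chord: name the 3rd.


Solution.
Minor 7th chord = root + minor 3rd + perfect 5th + minor 7th
Seventh chords stack in thirds, so the letter names are B-D-F-A
Root: B
Minor 3rd above B: D
Perfect 5th above B: F#
Minor 7th above B: A
The 3rd = D


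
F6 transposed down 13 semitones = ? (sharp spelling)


Let's work it out.
F6: chromatic position 5 in octave 6 → absolute = 6×12 + 5 = 77
Transpose down 13: 77 - 13 = 64
64 = 5×12 + 4 → E in octave 5
Result = E5


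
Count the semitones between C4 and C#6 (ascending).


Let's work it out.
Absolute semitone position = octave×12 + chromatic position
C4: 4×12 + 0 = 48
C#6: 6×12 + 1 = 73
Difference = 73 - 48 = 25
= 25 semitones


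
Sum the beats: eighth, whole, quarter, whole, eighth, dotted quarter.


Beat values:
  eighth = 0.5 beats
  whole = 4 beats
  quarter = 1 beat
  whole = 4 beats
  eighth = 0.5 beats
  dotted quarter = 1.5 beats
Sum = 0.5 + 4 + 1 + 4 + 0.5 + 1.5
= 11.5 beats


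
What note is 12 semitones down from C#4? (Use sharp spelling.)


Let's work it out.
C#4: chromatic position 1 in octave 4 → absolute = 4×12 + 1 = 49
Transpose down 12: 49 - 12 = 37
37 = 3×12 + 1 → C# in octave 3
Result = C#3


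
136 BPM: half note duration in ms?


Reasoning:
One quarter-note beat = 60000 / BPM = 60000 / 136 ms
Half note = 2 × quarter note
Duration = 2 × 60000 / 136 = 120000 / 136
= 882.4 ms


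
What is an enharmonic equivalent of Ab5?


Step by step:
Enharmonic notes sound the same pitch but are spelled with different letter names
Ab and G# name the same pitch class
= G#5


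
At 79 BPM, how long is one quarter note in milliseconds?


One quarter-note beat = 60000 / BPM = 60000 / 79 ms
Duration = 60000 / 79
= 759.5 ms


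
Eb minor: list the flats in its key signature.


Solution.
Flat minor keys: A(0), D(1), G(2), C(3), F(4), Bb(5), Eb(6), Ab(7)
Eb minor has 6 flats
Order of flats: Bb Eb Ab Db Gb Cb Fb → first 6: Bb, Eb, Ab, Db, Gb, Cb
= Bb, Eb, Ab, Db, Gb, Cb


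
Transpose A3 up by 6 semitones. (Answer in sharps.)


Working:
A3: chromatic position 9 in octave 3 → absolute = 3×12 + 9 = 45
Transpose up 6: 45 + 6 = 51
51 = 4×12 + 3 → D# in octave 4
Result = D#4


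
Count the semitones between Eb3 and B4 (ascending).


Solution.
Absolute semitone position = octave×12 + chromatic position
Eb3: 3×12 + 3 = 39
B4: 4×12 + 11 = 59
Difference = 59 - 39 = 20
= 20 semitones


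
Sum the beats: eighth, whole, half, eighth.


Working:
Beat values:
  eighth = 0.5 beats
  whole = 4 beats
  half = 2 beats
  eighth = 0.5 beats
Sum = 0.5 + 4 + 2 + 0.5
= 7 beats


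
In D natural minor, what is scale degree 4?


Reasoning:
Natural minor scale pattern: W-H-W-W-H-W-W (2-1-2-2-1-2-2 semitones)
Starting from D:
  D + 2 semitones → E
  E + 1 semitone → F
  F + 2 semitones → G
  G + 2 semitones → A
  A + 1 semitone → Bb
  Bb + 2 semitones → C
  C + 2 semitones → D
Scale: D E F G A Bb C
Degree 4 = G


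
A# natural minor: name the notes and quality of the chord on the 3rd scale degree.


A# natural minor scale: A# B# C# D# E# F# G#
Diatonic triad on degree 3 stacks scale notes 3, 5, 7: C# E# G#
C#→E# = 4 semitones; C#→G# = 7 semitones → major triad
= C# E# G# (major)


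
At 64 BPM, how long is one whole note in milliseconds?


One quarter-note beat = 60000 / BPM = 60000 / 64 ms
Whole note = 4 × quarter note
Duration = 4 × 60000 / 64 = 240000 / 64
= 3750.0 ms


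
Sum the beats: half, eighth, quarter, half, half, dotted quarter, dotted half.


Working:
Beat values:
  half = 2 beats
  eighth = 0.5 beats
  quarter = 1 beat
  half = 2 beats
  half = 2 beats
  dotted quarter = 1.5 beats
  dotted half = 3 beats
Sum = 2 + 0.5 + 1 + 2 + 2 + 1.5 + 3
= 12 beats


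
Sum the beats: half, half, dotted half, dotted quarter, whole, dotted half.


Solution.
Beat values:
  half = 2 beats
  half = 2 beats
  dotted half = 3 beats
  dotted quarter = 1.5 beats
  whole = 4 beats
  dotted half = 3 beats
Sum = 2 + 2 + 3 + 1.5 + 4 + 3
= 15.5 beats


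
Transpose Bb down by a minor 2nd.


Step by step:
minor 2nd: 2 letter names, 1 semitones
Letter: B - 1 → A
Pitch: Bb - 1 semitones, spelled as an A → A
= A


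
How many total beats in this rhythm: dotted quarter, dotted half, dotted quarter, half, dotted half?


Let's work it out.
Beat values:
  dotted quarter = 1.5 beats
  dotted half = 3 beats
  dotted quarter = 1.5 beats
  half = 2 beats
  dotted half = 3 beats
Sum = 1.5 + 3 + 1.5 + 2 + 3
= 11 beats


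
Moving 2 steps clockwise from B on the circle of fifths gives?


Reasoning:
Each clockwise step on the circle of fifths moves up a perfect 5th
From B: B → F#/Gb → Db
= Db


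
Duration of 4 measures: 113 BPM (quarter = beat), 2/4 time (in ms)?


Quarter-note beat duration = 60000 / 113 ms
Beats per measure (2/4) = 2
One measure = 2 × 60000 / 113 = 120000 / 113 ms
4 measures = 4 × 120000 / 113 = 480000 / 113
= 4247.8 ms


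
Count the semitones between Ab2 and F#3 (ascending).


Step by step:
Absolute semitone position = octave×12 + chromatic position
Ab2: 2×12 + 8 = 32
F#3: 3×12 + 6 = 42
Difference = 42 - 32 = 10
= 10 semitones


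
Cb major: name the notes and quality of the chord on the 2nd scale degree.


Reasoning:
Cb major scale: Cb Db Eb Fb Gb Ab Bb
Diatonic triad on degree 2 stacks scale notes 2, 4, 6: Db Fb Ab
Db→Fb = 3 semitones; Db→Ab = 7 semitones → minor triad
= Db Fb Ab (minor)


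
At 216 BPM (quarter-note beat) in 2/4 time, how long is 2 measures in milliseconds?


Reasoning:
Quarter-note beat duration = 60000 / 216 ms
Beats per measure (2/4) = 2
One measure = 2 × 60000 / 216 = 120000 / 216 ms
2 measures = 2 × 120000 / 216 = 240000 / 216
= 1111.1 ms


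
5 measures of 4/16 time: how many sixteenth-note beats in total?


Let's work it out.
Time signature 4/16: the bottom number 16 means the sixteenth note gets one count
The top number 4 means 4 sixteenth-note beats per measure
Total = 4 × 5 measures
= 20 sixteenth-note beats


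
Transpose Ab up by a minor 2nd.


Working:
minor 2nd: 2 letter names, 1 semitones
Letter: A + 1 → B
Pitch: Ab + 1 semitones, spelled as a B → Bbb
= Bbb


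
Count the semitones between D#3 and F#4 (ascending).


Absolute semitone position = octave×12 + chromatic position
D#3: 3×12 + 3 = 39
F#4: 4×12 + 6 = 54
Difference = 54 - 39 = 15
= 15 semitones


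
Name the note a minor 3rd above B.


Working:
A 3rd spans 3 letter names, so from B we land on D
A minor 3rd = 3 semitones above B
Spell D at that pitch: D
= D


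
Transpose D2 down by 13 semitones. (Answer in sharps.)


Reasoning:
D2: chromatic position 2 in octave 2 → absolute = 2×12 + 2 = 26
Transpose down 13: 26 - 13 = 13
13 = 1×12 + 1 → C# in octave 1
Result = C#1


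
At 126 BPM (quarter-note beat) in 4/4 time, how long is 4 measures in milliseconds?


Quarter-note beat duration = 60000 / 126 ms
Beats per measure (4/4) = 4
One measure = 4 × 60000 / 126 = 240000 / 126 ms
4 measures = 4 × 240000 / 126 = 960000 / 126
= 7619.0 ms


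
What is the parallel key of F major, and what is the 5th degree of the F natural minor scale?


Parallel keys share the same tonic but differ in mode
F major → parallel is F minor
F natural minor scale: F G Ab Bb C Db Eb
= F minor; 5th degree = C


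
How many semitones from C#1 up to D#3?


Let's work it out.
Absolute semitone position = octave×12 + chromatic position
C#1: 1×12 + 1 = 13
D#3: 3×12 + 3 = 39
Difference = 39 - 13 = 26
= 26 semitones


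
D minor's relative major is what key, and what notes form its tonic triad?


Working:
The relative major shares the key signature and is a minor 3rd above the minor tonic
A minor 3rd above D is F
→ relative major of D minor is F major
Tonic triad of F major = root + major 3rd + perfect 5th = F A C
= F major; triad = F A C


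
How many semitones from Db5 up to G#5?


Absolute semitone position = octave×12 + chromatic position
Db5: 5×12 + 1 = 61
G#5: 5×12 + 8 = 68
Difference = 68 - 61 = 7
= 7 semitones


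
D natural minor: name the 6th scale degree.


Step by step:
Natural minor scale pattern: W-H-W-W-H-W-W (2-1-2-2-1-2-2 semitones)
Starting from D:
  D + 2 semitones → E
  E + 1 semitone → F
  F + 2 semitones → G
  G + 2 semitones → A
  A + 1 semitone → Bb
  Bb + 2 semitones → C
  C + 2 semitones → D
Scale: D E F G A Bb C
Degree 6 = Bb


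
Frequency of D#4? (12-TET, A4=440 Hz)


Step by step:
f = 440 × 2^(n/12) where n = semitones from A4
D#4: -6 semitones from A4
f = 440 × 2^(-6/12)
f = 311.13 Hz


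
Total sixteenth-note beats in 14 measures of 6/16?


Reasoning:
Time signature 6/16: the bottom number 16 means the sixteenth note gets one count
The top number 6 means 6 sixteenth-note beats per measure
Total = 6 × 14 measures
= 84 sixteenth-note beats


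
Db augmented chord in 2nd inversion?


Working:
Root position: Db F A
2nd inversion: move root and 3rd up an octave
Bass note: A
Notes (bottom to top) = A Db F


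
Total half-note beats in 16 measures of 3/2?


Step by step:
Time signature 3/2: the bottom number 2 means the half note gets one count
The top number 3 means 3 half-note beats per measure
Total = 3 × 16 measures
= 48 half-note beats


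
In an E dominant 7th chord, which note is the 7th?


Dominant 7th chord = root + major 3rd + perfect 5th + minor 7th
Seventh chords stack in thirds, so the letter names are E-G-B-D
Root: E
Major 3rd above E: G#
Perfect 5th above E: B
Minor 7th above E: D
The 7th = D


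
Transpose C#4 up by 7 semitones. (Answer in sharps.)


Reasoning:
C#4: chromatic position 1 in octave 4 → absolute = 4×12 + 1 = 49
Transpose up 7: 49 + 7 = 56
56 = 4×12 + 8 → G# in octave 4
Result = G#4


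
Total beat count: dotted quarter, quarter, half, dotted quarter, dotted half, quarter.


Beat values:
  dotted quarter = 1.5 beats
  quarter = 1 beat
  half = 2 beats
  dotted quarter = 1.5 beats
  dotted half = 3 beats
  quarter = 1 beat
Sum = 1.5 + 1 + 2 + 1.5 + 3 + 1
= 10 beats


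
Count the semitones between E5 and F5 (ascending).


Let's work it out.
Absolute semitone position = octave×12 + chromatic position
E5: 5×12 + 4 = 64
F5: 5×12 + 5 = 65
Difference = 65 - 64 = 1
= 1 semitone


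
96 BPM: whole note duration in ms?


One quarter-note beat = 60000 / BPM = 60000 / 96 ms
Whole note = 4 × quarter note
Duration = 4 × 60000 / 96 = 240000 / 96
= 2500.0 ms


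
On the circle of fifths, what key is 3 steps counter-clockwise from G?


Step by step:
Each counter-clockwise step moves down a perfect 5th (= up a perfect 4th)
From G: G → C → F → Bb
= Bb


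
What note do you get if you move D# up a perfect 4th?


perfect 4th: 4 letter names, 5 semitones
Letter: D + 3 → G
Pitch: D# + 5 semitones, spelled as a G → G#
= G#


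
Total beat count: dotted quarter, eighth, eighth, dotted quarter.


Let's work it out.
Beat values:
  dotted quarter = 1.5 beats
  eighth = 0.5 beats
  eighth = 0.5 beats
  dotted quarter = 1.5 beats
Sum = 1.5 + 0.5 + 0.5 + 1.5
= 4 beats


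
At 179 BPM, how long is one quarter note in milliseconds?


Step by step:
One quarter-note beat = 60000 / BPM = 60000 / 179 ms
Duration = 60000 / 179
= 335.2 ms


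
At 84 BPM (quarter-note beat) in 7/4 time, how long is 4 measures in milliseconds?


Working:
Quarter-note beat duration = 60000 / 84 ms
Beats per measure (7/4) = 7
One measure = 7 × 60000 / 84 = 420000 / 84 ms
4 measures = 4 × 420000 / 84 = 1680000 / 84
= 20000.0 ms


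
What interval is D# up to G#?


Solution.
Letter names: D → G spans 4 letter names → a 4th
Semitones: D# → G# = 5 half-steps
A 4th of 5 semitones is a perfect 4th
= perfect 4th


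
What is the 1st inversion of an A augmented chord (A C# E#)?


Let's work it out.
Root position: A C# E#
1st inversion: move root up an octave
Bass note: C#
Notes (bottom to top) = C# E# A


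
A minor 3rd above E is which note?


Working:
A 3rd spans 3 letter names, so from E we land on G
A minor 3rd = 3 semitones above E
Spell G at that pitch: G
= G


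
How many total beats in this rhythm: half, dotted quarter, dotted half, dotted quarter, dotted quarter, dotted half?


Beat values:
  half = 2 beats
  dotted quarter = 1.5 beats
  dotted half = 3 beats
  dotted quarter = 1.5 beats
  dotted quarter = 1.5 beats
  dotted half = 3 beats
Sum = 2 + 1.5 + 3 + 1.5 + 1.5 + 3
= 12.5 beats


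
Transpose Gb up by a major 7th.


Reasoning:
major 7th: 7 letter names, 11 semitones
Letter: G + 6 → F
Pitch: Gb + 11 semitones, spelled as an F → F
= F


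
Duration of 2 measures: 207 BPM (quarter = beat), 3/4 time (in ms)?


Working:
Quarter-note beat duration = 60000 / 207 ms
Beats per measure (3/4) = 3
One measure = 3 × 60000 / 207 = 180000 / 207 ms
2 measures = 2 × 180000 / 207 = 360000 / 207
= 1739.1 ms


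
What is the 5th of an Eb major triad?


Reasoning:
Major triad = root + major 3rd (4 semitones) + perfect 5th (7 semitones)
A triad on Eb stacks thirds, so the chord tones use letter names E-G-B
Root: Eb
Major 3rd above Eb: G
Perfect 5th above Eb: Bb
The 5th = Bb


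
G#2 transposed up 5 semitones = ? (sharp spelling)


Working:
G#2: chromatic position 8 in octave 2 → absolute = 2×12 + 8 = 32
Transpose up 5: 32 + 5 = 37
37 = 3×12 + 1 → C# in octave 3
Result = C#3


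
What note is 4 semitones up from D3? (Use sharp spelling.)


Step by step:
D3: chromatic position 2 in octave 3 → absolute = 3×12 + 2 = 38
Transpose up 4: 38 + 4 = 42
42 = 3×12 + 6 → F# in octave 3
Result = F#3


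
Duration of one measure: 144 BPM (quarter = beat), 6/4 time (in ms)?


Working:
Quarter-note beat duration = 60000 / 144 ms
Beats per measure (6/4) = 6
One measure = 6 × 60000 / 144 = 360000 / 144 ms
= 2500.0 ms


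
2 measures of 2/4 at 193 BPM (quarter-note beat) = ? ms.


Let's work it out.
Quarter-note beat duration = 60000 / 193 ms
Beats per measure (2/4) = 2
One measure = 2 × 60000 / 193 = 120000 / 193 ms
2 measures = 2 × 120000 / 193 = 240000 / 193
= 1243.5 ms


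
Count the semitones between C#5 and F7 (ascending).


Solution.
Absolute semitone position = octave×12 + chromatic position
C#5: 5×12 + 1 = 61
F7: 7×12 + 5 = 89
Difference = 89 - 61 = 28
= 28 semitones


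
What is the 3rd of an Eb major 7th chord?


Major 7th chord = root + major 3rd + perfect 5th + major 7th
Seventh chords stack in thirds, so the letter names are E-G-B-D
Root: Eb
Major 3rd above Eb: G
Perfect 5th above Eb: Bb
Major 7th above Eb: D
The 3rd = G


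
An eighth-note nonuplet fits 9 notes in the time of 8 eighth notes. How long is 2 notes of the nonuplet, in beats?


Nonuplet: 9 notes occupy the space of 8 eighth notes
Space = 8 × 1/2 = 4 beats
Each nonuplet note = 4 / 9 = 4/9 beats
2 notes = 2 × 4/9 = 8/9
= 8/9 beats


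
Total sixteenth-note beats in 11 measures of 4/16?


Working:
Time signature 4/16: the bottom number 16 means the sixteenth note gets one count
The top number 4 means 4 sixteenth-note beats per measure
Total = 4 × 11 measures
= 44 sixteenth-note beats


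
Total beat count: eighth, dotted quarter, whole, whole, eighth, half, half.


Beat values:
  eighth = 0.5 beats
  dotted quarter = 1.5 beats
  whole = 4 beats
  whole = 4 beats
  eighth = 0.5 beats
  half = 2 beats
  half = 2 beats
Sum = 0.5 + 1.5 + 4 + 4 + 0.5 + 2 + 2
= 14.5 beats


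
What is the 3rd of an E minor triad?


Working:
Minor triad = root + minor 3rd (3 semitones) + perfect 5th (7 semitones)
A triad on E stacks thirds, so the chord tones use letter names E-G-B
Root: E
Minor 3rd above E: G
Perfect 5th above E: B
The 3rd = G


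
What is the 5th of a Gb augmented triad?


Step by step:
Augmented triad = root + major 3rd (4 semitones) + augmented 5th (8 semitones)
A triad on Gb stacks thirds, so the chord tones use letter names G-B-D
Root: Gb
Major 3rd above Gb: Bb
Augmented 5th above Gb: D
The 5th = D


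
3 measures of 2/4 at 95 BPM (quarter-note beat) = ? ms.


Solution.
Quarter-note beat duration = 60000 / 95 ms
Beats per measure (2/4) = 2
One measure = 2 × 60000 / 95 = 120000 / 95 ms
3 measures = 3 × 120000 / 95 = 360000 / 95
= 3789.5 ms


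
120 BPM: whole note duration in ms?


Working:
One quarter-note beat = 60000 / BPM = 60000 / 120 ms
Whole note = 4 × quarter note
Duration = 4 × 60000 / 120 = 240000 / 120
= 2000.0 ms


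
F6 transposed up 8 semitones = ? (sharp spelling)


Step by step:
F6: chromatic position 5 in octave 6 → absolute = 6×12 + 5 = 77
Transpose up 8: 77 + 8 = 85
85 = 7×12 + 1 → C# in octave 7
Result = C#7


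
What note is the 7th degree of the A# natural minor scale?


Reasoning:
Natural minor scale pattern: W-H-W-W-H-W-W (2-1-2-2-1-2-2 semitones)
Starting from A#:
  A# + 2 semitones → B#
  B# + 1 semitone → C#
  C# + 2 semitones → D#
  D# + 2 semitones → E#
  E# + 1 semitone → F#
  F# + 2 semitones → G#
  G# + 2 semitones → A#
Scale: A# B# C# D# E# F# G#
Degree 7 = G#


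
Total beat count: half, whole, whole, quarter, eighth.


Reasoning:
Beat values:
  half = 2 beats
  whole = 4 beats
  whole = 4 beats
  quarter = 1 beat
  eighth = 0.5 beats
Sum = 2 + 4 + 4 + 1 + 0.5
= 11.5 beats


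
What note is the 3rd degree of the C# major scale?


Major scale pattern: W-W-H-W-W-W-H (2-2-1-2-2-2-1 semitones)
Starting from C#:
  C# + 2 semitones → D#
  D# + 2 semitones → E#
  E# + 1 semitone → F#
  F# + 2 semitones → G#
  G# + 2 semitones → A#
  A# + 2 semitones → B#
  B# + 1 semitone → C#
Scale: C# D# E# F# G# A# B#
Degree 3 = E#


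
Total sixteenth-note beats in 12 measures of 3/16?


Let's work it out.
Time signature 3/16: the bottom number 16 means the sixteenth note gets one count
The top number 3 means 3 sixteenth-note beats per measure
Total = 3 × 12 measures
= 36 sixteenth-note beats


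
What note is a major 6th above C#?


Let's work it out.
A 6th spans 6 letter names, so from C we land on A
A major 6th = 9 semitones above C#
Spell A at that pitch: A#
= A#


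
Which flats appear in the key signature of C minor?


Solution.
Flat minor keys: A(0), D(1), G(2), C(3), F(4), Bb(5), Eb(6), Ab(7)
C minor has 3 flats
Order of flats: Bb Eb Ab Db Gb Cb Fb → first 3: Bb, Eb, Ab
= Bb, Eb, Ab


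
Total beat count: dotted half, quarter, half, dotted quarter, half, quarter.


Solution.
Beat values:
  dotted half = 3 beats
  quarter = 1 beat
  half = 2 beats
  dotted quarter = 1.5 beats
  half = 2 beats
  quarter = 1 beat
Sum = 3 + 1 + 2 + 1.5 + 2 + 1
= 10.5 beats


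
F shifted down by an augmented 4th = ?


Step by step:
augmented 4th: 4 letter names, 6 semitones
Letter: F - 3 → C
Pitch: F - 6 semitones, spelled as a C → Cb
= Cb


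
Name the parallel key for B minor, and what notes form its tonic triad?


Solution.
Parallel keys share the same tonic but differ in mode
B minor → parallel is B major
Tonic triad of B major = B D# F#
= B major; triad = B D# F#


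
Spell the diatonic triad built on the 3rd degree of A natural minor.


Reasoning:
A natural minor scale: A B C D E F G
Diatonic triad on degree 3 stacks scale notes 3, 5, 7: C E G
C→E = 4 semitones; C→G = 7 semitones → major triad
= C E G (major)


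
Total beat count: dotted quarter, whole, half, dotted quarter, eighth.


Solution.
Beat values:
  dotted quarter = 1.5 beats
  whole = 4 beats
  half = 2 beats
  dotted quarter = 1.5 beats
  eighth = 0.5 beats
Sum = 1.5 + 4 + 2 + 1.5 + 0.5
= 9.5 beats


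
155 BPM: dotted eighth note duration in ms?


One quarter-note beat = 60000 / BPM = 60000 / 155 ms
Dotted eighth note = 3/4 × quarter note
Duration = 3/4 × 60000 / 155 = 45000 / 155
= 290.3 ms


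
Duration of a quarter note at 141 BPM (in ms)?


One quarter-note beat = 60000 / BPM = 60000 / 141 ms
Duration = 60000 / 141
= 425.5 ms


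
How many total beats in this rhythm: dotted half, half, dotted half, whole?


Reasoning:
Beat values:
  dotted half = 3 beats
  half = 2 beats
  dotted half = 3 beats
  whole = 4 beats
Sum = 3 + 2 + 3 + 4
= 12 beats


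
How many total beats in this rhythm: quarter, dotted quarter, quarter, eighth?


Working:
Beat values:
  quarter = 1 beat
  dotted quarter = 1.5 beats
  quarter = 1 beat
  eighth = 0.5 beats
Sum = 1 + 1.5 + 1 + 0.5
= 4 beats


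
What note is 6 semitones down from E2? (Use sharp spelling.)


Step by step:
E2: chromatic position 4 in octave 2 → absolute = 2×12 + 4 = 28
Transpose down 6: 28 - 6 = 22
22 = 1×12 + 10 → A# in octave 1
Result = A#1


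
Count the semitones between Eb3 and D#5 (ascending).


Absolute semitone position = octave×12 + chromatic position
Eb3: 3×12 + 3 = 39
D#5: 5×12 + 3 = 63
Difference = 63 - 39 = 24
= 24 semitones


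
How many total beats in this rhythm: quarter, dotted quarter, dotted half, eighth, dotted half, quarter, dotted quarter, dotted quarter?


Step by step:
Beat values:
  quarter = 1 beat
  dotted quarter = 1.5 beats
  dotted half = 3 beats
  eighth = 0.5 beats
  dotted half = 3 beats
  quarter = 1 beat
  dotted quarter = 1.5 beats
  dotted quarter = 1.5 beats
Sum = 1 + 1.5 + 3 + 0.5 + 3 + 1 + 1.5 + 1.5
= 13 beats


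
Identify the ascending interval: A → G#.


Letter names: A → G spans 7 letter names → a 7th
Semitones: A → G# = 11 half-steps
A 7th of 11 semitones is a major 7th
= major 7th


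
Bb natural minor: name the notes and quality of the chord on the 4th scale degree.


Working:
Bb natural minor scale: Bb C Db Eb F Gb Ab
Diatonic triad on degree 4 stacks scale notes 4, 6, 1: Eb Gb Bb
Eb→Gb = 3 semitones; Eb→Bb = 7 semitones → minor triad
= Eb Gb Bb (minor)
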